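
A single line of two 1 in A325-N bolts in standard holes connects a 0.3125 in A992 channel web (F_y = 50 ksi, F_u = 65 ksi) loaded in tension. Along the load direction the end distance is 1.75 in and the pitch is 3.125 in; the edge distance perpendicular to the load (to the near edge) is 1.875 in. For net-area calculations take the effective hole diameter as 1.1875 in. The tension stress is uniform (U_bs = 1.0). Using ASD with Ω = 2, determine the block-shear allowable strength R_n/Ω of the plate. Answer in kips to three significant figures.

31.9 kips

Shear plane L_v = 1.75 + 1·3.125 = 4.875 in; A_gv = 4.875 × 0.3125 = 1.523 in².
A_nv = (4.875 − 1.5·1.1875) × 0.3125 = 0.9668 in².
A_nt = (1.875 − 0.5·1.1875) × 0.3125 = 0.4004 in².
0.6 F_u A_nv = 37.71 kips; 0.6 F_y A_gv = 45.7 kips → shear rupture governs the shear term.
R_n = 37.71 + 1.0 × 65 × 0.4004 = 63.73 kips.
Allowable strength R_n/Ω = 63.73 / 2 = 31.9 kips.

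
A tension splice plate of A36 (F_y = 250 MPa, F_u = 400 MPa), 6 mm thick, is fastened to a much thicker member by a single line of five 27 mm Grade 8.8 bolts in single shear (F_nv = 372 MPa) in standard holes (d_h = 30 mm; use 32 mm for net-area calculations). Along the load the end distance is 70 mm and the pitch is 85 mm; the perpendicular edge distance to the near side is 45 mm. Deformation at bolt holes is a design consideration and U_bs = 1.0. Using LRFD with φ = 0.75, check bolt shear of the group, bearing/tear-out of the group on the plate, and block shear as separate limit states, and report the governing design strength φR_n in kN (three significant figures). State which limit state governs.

Bolt shear: A_b = π·27²/4 = 572.6 mm²; R_n = 372 × 572.6 × 5 × 1 / 1000 = 1065 kN → 0.75 × 1065 = 799 kN.
Bearing: edge l_c = 55, r_n = 155.5 kN; interior l_c = 55, r_n = 155.5 kN; R_n = 155.5 + 4·155.5 = 777.6 kN → 583 kN.
Block shear: A_gv = 2460, A_nv = 1596, A_nt = 174 mm²; R_n = min(0.6F_uA_nv, 0.6F_yA_gv) + U_bs·F_u·A_nt = 438.6 kN → 329 kN.
Block shear governs: 329 kN.

329 kN (block shear governs)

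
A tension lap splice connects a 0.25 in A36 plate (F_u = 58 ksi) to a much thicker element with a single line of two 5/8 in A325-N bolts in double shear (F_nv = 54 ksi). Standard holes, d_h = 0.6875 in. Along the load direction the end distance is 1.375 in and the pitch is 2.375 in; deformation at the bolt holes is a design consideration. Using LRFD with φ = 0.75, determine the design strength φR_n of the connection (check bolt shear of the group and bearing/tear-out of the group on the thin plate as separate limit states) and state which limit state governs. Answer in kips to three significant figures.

29.8 kips (bearing governs)

Bolt shear: A_b = π·0.625²/4 = 0.3068 in²; R_n = 54 × 0.3068 × 2 × 2 = 66.27 kips → 0.75 × 66.27 = 49.7 kips.
Bearing (1.2 l_c t F_u ≤ 2.4 d t F_u): upper limit = 2.4·0.625·0.25·58 = 21.75 kips.
  Edge l_c = 1.375 − 0.6875/2 = 1.031 → r_n = 17.94 kips; interior l_c = 2.375 − 0.6875 = 1.688 → r_n = 21.75 kips.
  R_n,bearing = 1·17.94 + 1·21.75 = 39.69 kips → 0.75 × 39.69 = 29.8 kips.
Bearing governs: 29.8 kips.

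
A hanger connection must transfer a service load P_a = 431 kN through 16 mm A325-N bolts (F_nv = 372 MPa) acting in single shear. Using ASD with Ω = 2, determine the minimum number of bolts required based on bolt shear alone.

A_b = π·16²/4 = 201.1 mm².
Per-bolt allowable strength R_n/Ω = 372 × 201.1 × 1 / 1000 / 2 = 37.4 kN.
n ≥ 431 / 37.4 = 11.52 → use 12 bolts.

12 bolts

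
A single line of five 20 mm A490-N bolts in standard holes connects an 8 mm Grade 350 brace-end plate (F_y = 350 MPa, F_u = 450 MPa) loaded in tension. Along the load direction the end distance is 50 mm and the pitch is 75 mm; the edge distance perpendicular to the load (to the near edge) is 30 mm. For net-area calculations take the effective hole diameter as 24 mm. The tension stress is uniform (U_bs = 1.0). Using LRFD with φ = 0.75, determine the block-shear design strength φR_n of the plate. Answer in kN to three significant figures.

Shear plane L_v = 50 + 4·75 = 350 mm; A_gv = 350 × 8 = 2800 mm².
A_nv = (350 − 4.5·24) × 8 = 1936 mm².
A_nt = (30 − 0.5·24) × 8 = 144 mm².
0.6 F_u A_nv = 522.7 kN; 0.6 F_y A_gv = 588 kN → shear rupture governs the shear term.
R_n = 522.7 + 1.0 × 450 × 144 / 1000 = 587.5 kN.
Design strength φR_n = 0.75 × 587.5 = 441 kN.

441 kN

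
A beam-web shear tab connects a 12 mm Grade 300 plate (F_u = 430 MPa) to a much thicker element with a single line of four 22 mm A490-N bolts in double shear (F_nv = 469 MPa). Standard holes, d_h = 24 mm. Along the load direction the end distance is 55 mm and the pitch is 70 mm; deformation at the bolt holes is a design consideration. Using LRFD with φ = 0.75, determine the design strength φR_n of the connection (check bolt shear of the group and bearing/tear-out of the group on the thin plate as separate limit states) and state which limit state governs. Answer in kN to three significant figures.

813 kN (bearing governs)

Bolt shear: A_b = π·22²/4 = 380.1 mm²; R_n = 469 × 380.1 × 4 × 2 / 1000 = 1426 kN → 0.75 × 1426 = 1070 kN.
Bearing (1.2 l_c t F_u ≤ 2.4 d t F_u): upper limit = 2.4·22·12·430 / 1000 = 272.4 kN.
  Edge l_c = 55 − 24/2 = 43 → r_n = 266.3 kN; interior l_c = 70 − 24 = 46 → r_n = 272.4 kN.
  R_n,bearing = 1·266.3 + 3·272.4 = 1084 kN → 0.75 × 1084 = 813 kN.
Bearing governs: 813 kN.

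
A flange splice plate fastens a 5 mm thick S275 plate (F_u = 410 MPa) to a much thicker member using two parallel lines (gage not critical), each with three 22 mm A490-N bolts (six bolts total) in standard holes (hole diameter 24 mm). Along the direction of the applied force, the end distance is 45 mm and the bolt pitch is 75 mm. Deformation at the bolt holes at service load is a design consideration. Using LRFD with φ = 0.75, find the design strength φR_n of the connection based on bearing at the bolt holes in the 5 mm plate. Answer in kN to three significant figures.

Per bolt r_n = 1.2 l_c t F_u ≤ 2.4 d t F_u; upper limit = 2.4 × 22 × 5 × 410 / 1000 = 108.2 kN.
Edge bolt: l_c = 45 − 24/2 = 33 mm → 1.2 × 33 × 5 × 410 / 1000 = 81.18 → r_n = 81.18 kN.
Interior bolts: l_c = 75 − 24 = 51 mm → 1.2 × 51 × 5 × 410 / 1000 = 125.5 → r_n = 108.2 kN.
R_n = 2 × 81.18 + 4 × 108.2 = 595.3 kN.
Design strength φR_n = 0.75 × 595.3 = 446 kN.

446 kN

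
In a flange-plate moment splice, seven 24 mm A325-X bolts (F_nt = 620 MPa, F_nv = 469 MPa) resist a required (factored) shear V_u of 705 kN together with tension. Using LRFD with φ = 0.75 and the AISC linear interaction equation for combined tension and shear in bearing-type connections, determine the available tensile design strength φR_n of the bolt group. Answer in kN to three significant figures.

A_b = π·24²/4 = 452.4 mm²; f_rv = 705 × 1000 / (7 × 452.4) = 222.6 MPa.
F'_nt = 1.3 F_nt − (F_nt / φF_nv) f_rv = 1.3·620 − (620/(0.75·469))·222.6 = 413.6 MPa, capped at F_nt → F'_nt = 413.6 MPa.
R_n = F'_nt · A_b · n = 413.6 × 452.4 × 7 / 1000 = 1310 kN.
Design strength φR_n = 0.75 × 1310 = 982 kN.

982 kN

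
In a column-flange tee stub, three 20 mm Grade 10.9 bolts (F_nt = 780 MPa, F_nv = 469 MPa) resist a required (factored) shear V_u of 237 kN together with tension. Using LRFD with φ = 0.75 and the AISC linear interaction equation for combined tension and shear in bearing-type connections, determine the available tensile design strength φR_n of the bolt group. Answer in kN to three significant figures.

A_b = π·20²/4 = 314.2 mm²; f_rv = 237 × 1000 / (3 × 314.2) = 251.5 MPa.
F'_nt = 1.3 F_nt − (F_nt / φF_nv) f_rv = 1.3·780 − (780/(0.75·469))·251.5 = 456.4 MPa, capped at F_nt → F'_nt = 456.4 MPa.
R_n = F'_nt · A_b · n = 456.4 × 314.2 × 3 / 1000 = 430.1 kN.
Design strength φR_n = 0.75 × 430.1 = 323 kN.

323 kN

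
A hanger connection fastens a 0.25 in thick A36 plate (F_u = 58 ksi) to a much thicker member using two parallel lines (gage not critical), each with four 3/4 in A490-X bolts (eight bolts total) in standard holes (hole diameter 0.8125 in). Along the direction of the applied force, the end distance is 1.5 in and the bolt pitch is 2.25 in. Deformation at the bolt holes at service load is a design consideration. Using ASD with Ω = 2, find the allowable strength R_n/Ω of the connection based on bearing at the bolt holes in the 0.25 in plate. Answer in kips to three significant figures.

Per bolt r_n = 1.2 l_c t F_u ≤ 2.4 d t F_u; upper limit = 2.4 × 0.75 × 0.25 × 58 = 26.1 kips.
Edge bolt: l_c = 1.5 − 0.8125/2 = 1.094 in → 1.2 × 1.094 × 0.25 × 58 = 19.03 → r_n = 19.03 kips.
Interior bolts: l_c = 2.25 − 0.8125 = 1.438 in → 1.2 × 1.438 × 0.25 × 58 = 25.01 → r_n = 25.01 kips.
R_n = 2 × 19.03 + 6 × 25.01 = 188.1 kips.
Allowable strength R_n/Ω = 188.1 / 2 = 94.1 kips.

94.1 kips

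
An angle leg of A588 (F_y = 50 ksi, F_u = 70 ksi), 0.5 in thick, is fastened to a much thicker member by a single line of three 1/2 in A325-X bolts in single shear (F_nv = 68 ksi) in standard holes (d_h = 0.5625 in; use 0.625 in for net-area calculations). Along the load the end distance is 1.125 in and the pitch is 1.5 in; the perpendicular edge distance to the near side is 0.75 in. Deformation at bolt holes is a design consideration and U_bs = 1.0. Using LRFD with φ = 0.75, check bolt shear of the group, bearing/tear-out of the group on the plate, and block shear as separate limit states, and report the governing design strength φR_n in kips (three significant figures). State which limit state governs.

Bolt shear: A_b = π·0.5²/4 = 0.1963 in²; R_n = 68 × 0.1963 × 3 × 1 = 40.06 kips → 0.75 × 40.06 = 30 kips.
Bearing: edge l_c = 0.8438, r_n = 35.44 kips; interior l_c = 0.9375, r_n = 39.38 kips; R_n = 35.44 + 2·39.38 = 114.2 kips → 85.6 kips.
Block shear: A_gv = 2.062, A_nv = 1.281, A_nt = 0.2188 in²; R_n = min(0.6F_uA_nv, 0.6F_yA_gv) + U_bs·F_u·A_nt = 69.12 kips → 51.8 kips.
Bolt shear governs: 30 kips.

30 kips (bolt shear governs)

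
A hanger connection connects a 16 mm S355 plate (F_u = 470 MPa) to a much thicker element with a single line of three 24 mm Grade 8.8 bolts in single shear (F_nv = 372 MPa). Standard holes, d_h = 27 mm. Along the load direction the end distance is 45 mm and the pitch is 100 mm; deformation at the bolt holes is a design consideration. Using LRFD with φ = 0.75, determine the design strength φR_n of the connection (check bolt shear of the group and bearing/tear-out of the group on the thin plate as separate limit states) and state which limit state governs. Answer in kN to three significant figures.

Bolt shear: A_b = π·24²/4 = 452.4 mm²; R_n = 372 × 452.4 × 3 × 1 / 1000 = 504.9 kN → 0.75 × 504.9 = 379 kN.
Bearing (1.2 l_c t F_u ≤ 2.4 d t F_u): upper limit = 2.4·24·16·470 / 1000 = 433.2 kN.
  Edge l_c = 45 − 27/2 = 31.5 → r_n = 284.3 kN; interior l_c = 100 − 27 = 73 → r_n = 433.2 kN.
  R_n,bearing = 1·284.3 + 2·433.2 = 1151 kN → 0.75 × 1151 = 863 kN.
Bolt shear governs: 379 kN.

379 kN (bolt shear governs)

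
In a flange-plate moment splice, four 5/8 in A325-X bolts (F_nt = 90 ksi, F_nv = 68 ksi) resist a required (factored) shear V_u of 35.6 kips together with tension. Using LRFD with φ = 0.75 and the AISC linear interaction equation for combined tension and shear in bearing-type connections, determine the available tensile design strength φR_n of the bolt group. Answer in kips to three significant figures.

60.6 kips

A_b = π·0.625²/4 = 0.3068 in²; f_rv = 35.6 / (4 × 0.3068) = 29.01 ksi.
F'_nt = 1.3 F_nt − (F_nt / φF_nv) f_rv = 1.3·90 − (90/(0.75·68))·29.01 = 65.81 ksi, capped at F_nt → F'_nt = 65.81 ksi.
R_n = F'_nt · A_b · n = 65.81 × 0.3068 × 4 = 80.76 kips.
Design strength φR_n = 0.75 × 80.76 = 60.6 kips.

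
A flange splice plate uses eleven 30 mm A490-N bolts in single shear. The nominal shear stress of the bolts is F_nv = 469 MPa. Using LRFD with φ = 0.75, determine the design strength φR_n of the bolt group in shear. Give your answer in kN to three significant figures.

2740 kN

A_b = π × 30² / 4 = 706.9 mm².
R_n = F_nv · A_b · n · n_s = 469 × 706.9 × 11 × 1 / 1000 = 3647 kN.
Design strength φR_n = 0.75 × 3647 = 2740 kN.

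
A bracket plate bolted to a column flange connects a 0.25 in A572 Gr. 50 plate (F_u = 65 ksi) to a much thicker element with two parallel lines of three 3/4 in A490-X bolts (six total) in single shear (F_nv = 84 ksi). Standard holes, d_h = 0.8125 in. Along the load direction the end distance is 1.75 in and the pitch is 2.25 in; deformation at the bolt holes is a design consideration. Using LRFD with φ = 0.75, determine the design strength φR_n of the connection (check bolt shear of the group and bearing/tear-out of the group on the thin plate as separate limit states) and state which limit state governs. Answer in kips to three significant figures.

Bolt shear: A_b = π·0.75²/4 = 0.4418 in²; R_n = 84 × 0.4418 × 6 × 1 = 222.7 kips → 0.75 × 222.7 = 167 kips.
Bearing (1.2 l_c t F_u ≤ 2.4 d t F_u): upper limit = 2.4·0.75·0.25·65 = 29.25 kips.
  Edge l_c = 1.75 − 0.8125/2 = 1.344 → r_n = 26.2 kips; interior l_c = 2.25 − 0.8125 = 1.438 → r_n = 28.03 kips.
  R_n,bearing = 2·26.2 + 4·28.03 = 164.5 kips → 0.75 × 164.5 = 123 kips.
Bearing governs: 123 kips.

123 kips (bearing governs)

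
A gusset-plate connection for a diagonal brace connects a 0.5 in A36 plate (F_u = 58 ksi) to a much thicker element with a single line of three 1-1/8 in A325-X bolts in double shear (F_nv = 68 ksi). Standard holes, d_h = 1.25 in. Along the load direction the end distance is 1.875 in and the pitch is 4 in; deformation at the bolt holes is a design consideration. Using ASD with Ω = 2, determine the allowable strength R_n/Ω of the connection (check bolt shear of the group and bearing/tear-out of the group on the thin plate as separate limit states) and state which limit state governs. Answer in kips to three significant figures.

Bolt shear: A_b = π·1.125²/4 = 0.994 in²; R_n = 68 × 0.994 × 3 × 2 = 405.6 kips → 405.6 / 2 = 203 kips.
Bearing (1.2 l_c t F_u ≤ 2.4 d t F_u): upper limit = 2.4·1.125·0.5·58 = 78.3 kips.
  Edge l_c = 1.875 − 1.25/2 = 1.25 → r_n = 43.5 kips; interior l_c = 4 − 1.25 = 2.75 → r_n = 78.3 kips.
  R_n,bearing = 1·43.5 + 2·78.3 = 200.1 kips → 200.1 / 2 = 100 kips.
Bearing governs: 100 kips.

100 kips (bearing governs)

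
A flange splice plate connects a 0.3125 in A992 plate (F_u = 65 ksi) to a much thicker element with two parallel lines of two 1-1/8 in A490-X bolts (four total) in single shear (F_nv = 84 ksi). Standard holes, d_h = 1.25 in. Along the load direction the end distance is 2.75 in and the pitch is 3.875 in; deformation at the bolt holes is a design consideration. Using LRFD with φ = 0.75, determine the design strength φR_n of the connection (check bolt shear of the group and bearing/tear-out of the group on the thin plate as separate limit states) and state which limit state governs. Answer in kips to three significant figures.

Bolt shear: A_b = π·1.125²/4 = 0.994 in²; R_n = 84 × 0.994 × 4 × 1 = 334 kips → 0.75 × 334 = 250 kips.
Bearing (1.2 l_c t F_u ≤ 2.4 d t F_u): upper limit = 2.4·1.125·0.3125·65 = 54.84 kips.
  Edge l_c = 2.75 − 1.25/2 = 2.125 → r_n = 51.8 kips; interior l_c = 3.875 − 1.25 = 2.625 → r_n = 54.84 kips.
  R_n,bearing = 2·51.8 + 2·54.84 = 213.3 kips → 0.75 × 213.3 = 160 kips.
Bearing governs: 160 kips.

160 kips (bearing governs)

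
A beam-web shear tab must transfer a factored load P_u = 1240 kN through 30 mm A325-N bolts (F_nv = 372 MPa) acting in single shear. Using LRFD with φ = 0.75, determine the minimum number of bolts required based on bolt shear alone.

A_b = π·30²/4 = 706.9 mm².
Per-bolt design strength φR_n = 0.75 × 372 × 706.9 × 1 / 1000 = 197.2 kN.
n ≥ 1240 / 197.2 = 6.288 → use 7 bolts.

7 bolts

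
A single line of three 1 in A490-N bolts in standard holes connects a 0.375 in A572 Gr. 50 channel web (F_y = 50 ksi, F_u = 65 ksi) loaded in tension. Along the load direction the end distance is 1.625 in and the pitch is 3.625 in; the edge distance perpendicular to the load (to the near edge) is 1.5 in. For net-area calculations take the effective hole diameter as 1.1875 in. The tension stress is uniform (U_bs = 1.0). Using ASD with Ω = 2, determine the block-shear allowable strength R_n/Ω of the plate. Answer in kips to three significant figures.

54.2 kips

Shear plane L_v = 1.625 + 2·3.625 = 8.875 in; A_gv = 8.875 × 0.375 = 3.328 in².
A_nv = (8.875 − 2.5·1.1875) × 0.375 = 2.215 in².
A_nt = (1.5 − 0.5·1.1875) × 0.375 = 0.3398 in².
0.6 F_u A_nv = 86.38 kips; 0.6 F_y A_gv = 99.84 kips → shear rupture governs the shear term.
R_n = 86.38 + 1.0 × 65 × 0.3398 = 108.5 kips.
Allowable strength R_n/Ω = 108.5 / 2 = 54.2 kips.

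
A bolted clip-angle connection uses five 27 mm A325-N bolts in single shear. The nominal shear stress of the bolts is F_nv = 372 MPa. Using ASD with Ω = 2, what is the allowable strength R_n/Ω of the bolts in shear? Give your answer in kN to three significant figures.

A_b = π × 27² / 4 = 572.6 mm².
R_n = F_nv · A_b · n · n_s = 372 × 572.6 × 5 × 1 / 1000 = 1065 kN.
Allowable strength R_n/Ω = 1065 / 2 = 532 kN.

532 kN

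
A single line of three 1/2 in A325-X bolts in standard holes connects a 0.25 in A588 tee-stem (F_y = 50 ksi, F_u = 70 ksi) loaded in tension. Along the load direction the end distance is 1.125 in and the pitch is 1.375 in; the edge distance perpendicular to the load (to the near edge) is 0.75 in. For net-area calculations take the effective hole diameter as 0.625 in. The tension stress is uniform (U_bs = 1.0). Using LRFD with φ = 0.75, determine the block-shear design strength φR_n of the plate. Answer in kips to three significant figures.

24 kips

Shear plane L_v = 1.125 + 2·1.375 = 3.875 in; A_gv = 3.875 × 0.25 = 0.9688 in².
A_nv = (3.875 − 2.5·0.625) × 0.25 = 0.5781 in².
A_nt = (0.75 − 0.5·0.625) × 0.25 = 0.1094 in².
0.6 F_u A_nv = 24.28 kips; 0.6 F_y A_gv = 29.06 kips → shear rupture governs the shear term.
R_n = 24.28 + 1.0 × 70 × 0.1094 = 31.94 kips.
Design strength φR_n = 0.75 × 31.94 = 24 kips.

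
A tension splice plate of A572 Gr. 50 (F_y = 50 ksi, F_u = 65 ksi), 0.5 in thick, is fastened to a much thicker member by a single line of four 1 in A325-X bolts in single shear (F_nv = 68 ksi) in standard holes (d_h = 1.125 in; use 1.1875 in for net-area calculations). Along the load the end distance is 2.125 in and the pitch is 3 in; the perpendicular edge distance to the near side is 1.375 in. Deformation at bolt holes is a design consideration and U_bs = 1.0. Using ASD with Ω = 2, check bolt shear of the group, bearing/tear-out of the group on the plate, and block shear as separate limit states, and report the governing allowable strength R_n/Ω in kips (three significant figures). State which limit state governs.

Bolt shear: A_b = π·1²/4 = 0.7854 in²; R_n = 68 × 0.7854 × 4 × 1 = 213.6 kips → 213.6 / 2 = 107 kips.
Bearing: edge l_c = 1.562, r_n = 60.94 kips; interior l_c = 1.875, r_n = 73.12 kips; R_n = 60.94 + 3·73.12 = 280.3 kips → 140 kips.
Block shear: A_gv = 5.562, A_nv = 3.484, A_nt = 0.3906 in²; R_n = min(0.6F_uA_nv, 0.6F_yA_gv) + U_bs·F_u·A_nt = 161.3 kips → 80.6 kips.
Block shear governs: 80.6 kips.

80.6 kips (block shear governs)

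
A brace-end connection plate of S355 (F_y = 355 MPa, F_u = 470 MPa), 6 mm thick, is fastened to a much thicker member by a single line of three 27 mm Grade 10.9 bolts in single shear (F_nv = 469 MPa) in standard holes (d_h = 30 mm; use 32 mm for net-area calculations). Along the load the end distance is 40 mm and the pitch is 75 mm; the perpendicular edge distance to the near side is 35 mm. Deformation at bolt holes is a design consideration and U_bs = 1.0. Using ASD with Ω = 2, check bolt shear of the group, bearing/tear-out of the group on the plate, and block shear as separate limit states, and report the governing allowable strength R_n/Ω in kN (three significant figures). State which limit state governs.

120 kN (block shear governs)

Bolt shear: A_b = π·27²/4 = 572.6 mm²; R_n = 469 × 572.6 × 3 × 1 / 1000 = 805.6 kN → 805.6 / 2 = 403 kN.
Bearing: edge l_c = 25, r_n = 84.6 kN; interior l_c = 45, r_n = 152.3 kN; R_n = 84.6 + 2·152.3 = 389.2 kN → 195 kN.
Block shear: A_gv = 1140, A_nv = 660, A_nt = 114 mm²; R_n = min(0.6F_uA_nv, 0.6F_yA_gv) + U_bs·F_u·A_nt = 239.7 kN → 120 kN.
Block shear governs: 120 kN.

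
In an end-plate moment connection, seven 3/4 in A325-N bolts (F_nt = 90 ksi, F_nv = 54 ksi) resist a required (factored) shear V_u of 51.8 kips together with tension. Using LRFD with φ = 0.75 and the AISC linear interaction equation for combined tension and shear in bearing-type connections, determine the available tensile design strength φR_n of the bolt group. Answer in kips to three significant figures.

A_b = π·0.75²/4 = 0.4418 in²; f_rv = 51.8 / (7 × 0.4418) = 16.75 ksi.
F'_nt = 1.3 F_nt − (F_nt / φF_nv) f_rv = 1.3·90 − (90/(0.75·54))·16.75 = 79.78 ksi, capped at F_nt → F'_nt = 79.78 ksi.
R_n = F'_nt · A_b · n = 79.78 × 0.4418 × 7 = 246.7 kips.
Design strength φR_n = 0.75 × 246.7 = 185 kips.

185 kips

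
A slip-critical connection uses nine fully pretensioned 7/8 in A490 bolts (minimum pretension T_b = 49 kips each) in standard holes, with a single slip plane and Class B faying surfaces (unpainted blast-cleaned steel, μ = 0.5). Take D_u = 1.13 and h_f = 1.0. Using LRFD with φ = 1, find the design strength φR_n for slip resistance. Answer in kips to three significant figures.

R_n = μ · D_u · h_f · T_b · n_s · n_b = 0.5 × 1.13 × 1.0 × 49 × 1 × 9 = 249.2 kips.
Design strength φR_n = 1 × 249.2 = 249 kips.

249 kips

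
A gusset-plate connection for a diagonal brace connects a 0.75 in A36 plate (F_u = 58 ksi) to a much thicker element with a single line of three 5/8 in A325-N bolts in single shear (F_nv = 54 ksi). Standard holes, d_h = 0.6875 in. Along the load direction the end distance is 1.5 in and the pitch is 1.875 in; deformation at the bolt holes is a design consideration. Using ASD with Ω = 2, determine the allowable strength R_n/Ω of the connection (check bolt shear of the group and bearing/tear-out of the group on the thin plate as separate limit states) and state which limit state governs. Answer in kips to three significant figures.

Bolt shear: A_b = π·0.625²/4 = 0.3068 in²; R_n = 54 × 0.3068 × 3 × 1 = 49.7 kips → 49.7 / 2 = 24.9 kips.
Bearing (1.2 l_c t F_u ≤ 2.4 d t F_u): upper limit = 2.4·0.625·0.75·58 = 65.25 kips.
  Edge l_c = 1.5 − 0.6875/2 = 1.156 → r_n = 60.36 kips; interior l_c = 1.875 − 0.6875 = 1.188 → r_n = 61.99 kips.
  R_n,bearing = 1·60.36 + 2·61.99 = 184.3 kips → 184.3 / 2 = 92.2 kips.
Bolt shear governs: 24.9 kips.

24.9 kips (bolt shear governs)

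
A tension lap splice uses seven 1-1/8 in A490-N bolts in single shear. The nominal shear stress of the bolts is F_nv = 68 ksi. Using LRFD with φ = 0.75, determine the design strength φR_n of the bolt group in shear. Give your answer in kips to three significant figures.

A_b = π × 1.125² / 4 = 0.994 in².
R_n = F_nv · A_b · n · n_s = 68 × 0.994 × 7 × 1 = 473.2 kips.
Design strength φR_n = 0.75 × 473.2 = 355 kips.

355 kips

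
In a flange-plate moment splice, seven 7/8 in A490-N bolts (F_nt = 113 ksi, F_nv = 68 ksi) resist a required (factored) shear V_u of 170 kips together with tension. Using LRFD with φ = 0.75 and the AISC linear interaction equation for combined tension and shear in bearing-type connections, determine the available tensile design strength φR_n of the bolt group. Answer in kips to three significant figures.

181 kips

A_b = π·0.875²/4 = 0.6013 in²; f_rv = 170 / (7 × 0.6013) = 40.39 ksi.
F'_nt = 1.3 F_nt − (F_nt / φF_nv) f_rv = 1.3·113 − (113/(0.75·68))·40.39 = 57.41 ksi, capped at F_nt → F'_nt = 57.41 ksi.
R_n = F'_nt · A_b · n = 57.41 × 0.6013 × 7 = 241.7 kips.
Design strength φR_n = 0.75 × 241.7 = 181 kips.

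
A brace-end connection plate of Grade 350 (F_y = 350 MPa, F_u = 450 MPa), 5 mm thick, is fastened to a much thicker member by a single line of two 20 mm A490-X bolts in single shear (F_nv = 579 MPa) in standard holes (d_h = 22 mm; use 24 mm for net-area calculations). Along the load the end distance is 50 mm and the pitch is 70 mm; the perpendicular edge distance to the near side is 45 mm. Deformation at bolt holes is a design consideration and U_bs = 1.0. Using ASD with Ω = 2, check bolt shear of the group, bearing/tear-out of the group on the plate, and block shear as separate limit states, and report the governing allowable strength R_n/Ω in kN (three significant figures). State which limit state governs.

Bolt shear: A_b = π·20²/4 = 314.2 mm²; R_n = 579 × 314.2 × 2 × 1 / 1000 = 363.8 kN → 363.8 / 2 = 182 kN.
Bearing: edge l_c = 39, r_n = 105.3 kN; interior l_c = 48, r_n = 108 kN; R_n = 105.3 + 1·108 = 213.3 kN → 107 kN.
Block shear: A_gv = 600, A_nv = 420, A_nt = 165 mm²; R_n = min(0.6F_uA_nv, 0.6F_yA_gv) + U_bs·F_u·A_nt = 187.7 kN → 93.8 kN.
Block shear governs: 93.8 kN.

93.8 kN (block shear governs)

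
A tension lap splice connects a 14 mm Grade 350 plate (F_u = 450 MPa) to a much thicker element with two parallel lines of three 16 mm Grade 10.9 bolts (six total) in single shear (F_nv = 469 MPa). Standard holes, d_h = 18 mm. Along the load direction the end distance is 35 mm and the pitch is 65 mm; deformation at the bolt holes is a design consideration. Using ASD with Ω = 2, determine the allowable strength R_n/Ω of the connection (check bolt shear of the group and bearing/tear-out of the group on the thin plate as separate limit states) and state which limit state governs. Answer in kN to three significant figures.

283 kN (bolt shear governs)

Bolt shear: A_b = π·16²/4 = 201.1 mm²; R_n = 469 × 201.1 × 6 × 1 / 1000 = 565.8 kN → 565.8 / 2 = 283 kN.
Bearing (1.2 l_c t F_u ≤ 2.4 d t F_u): upper limit = 2.4·16·14·450 / 1000 = 241.9 kN.
  Edge l_c = 35 − 18/2 = 26 → r_n = 196.6 kN; interior l_c = 65 − 18 = 47 → r_n = 241.9 kN.
  R_n,bearing = 2·196.6 + 4·241.9 = 1361 kN → 1361 / 2 = 680 kN.
Bolt shear governs: 283 kN.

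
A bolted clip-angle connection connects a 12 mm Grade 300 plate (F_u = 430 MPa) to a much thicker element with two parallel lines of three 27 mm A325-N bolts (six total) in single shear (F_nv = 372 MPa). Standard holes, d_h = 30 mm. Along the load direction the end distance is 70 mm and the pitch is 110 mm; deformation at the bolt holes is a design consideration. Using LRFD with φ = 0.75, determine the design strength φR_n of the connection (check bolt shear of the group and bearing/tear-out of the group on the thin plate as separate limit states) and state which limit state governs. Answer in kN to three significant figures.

Bolt shear: A_b = π·27²/4 = 572.6 mm²; R_n = 372 × 572.6 × 6 × 1 / 1000 = 1278 kN → 0.75 × 1278 = 958 kN.
Bearing (1.2 l_c t F_u ≤ 2.4 d t F_u): upper limit = 2.4·27·12·430 / 1000 = 334.4 kN.
  Edge l_c = 70 − 30/2 = 55 → r_n = 334.4 kN; interior l_c = 110 − 30 = 80 → r_n = 334.4 kN.
  R_n,bearing = 2·334.4 + 4·334.4 = 2006 kN → 0.75 × 2006 = 1500 kN.
Bolt shear governs: 958 kN.

958 kN (bolt shear governs)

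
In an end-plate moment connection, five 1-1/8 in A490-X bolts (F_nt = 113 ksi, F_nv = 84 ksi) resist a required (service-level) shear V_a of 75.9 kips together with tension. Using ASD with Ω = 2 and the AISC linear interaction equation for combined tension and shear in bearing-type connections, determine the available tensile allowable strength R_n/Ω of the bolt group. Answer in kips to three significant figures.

263 kips

A_b = π·1.125²/4 = 0.994 in²; f_rv = 75.9 / (5 × 0.994) = 15.27 ksi.
F'_nt = 1.3 F_nt − (Ω F_nt / F_nv) f_rv = 1.3·113 − (2·113/84)·15.27 = 105.8 ksi, capped at F_nt → F'_nt = 105.8 ksi.
R_n = F'_nt · A_b · n = 105.8 × 0.994 × 5 = 525.9 kips.
Allowable strength R_n/Ω = 525.9 / 2 = 263 kips.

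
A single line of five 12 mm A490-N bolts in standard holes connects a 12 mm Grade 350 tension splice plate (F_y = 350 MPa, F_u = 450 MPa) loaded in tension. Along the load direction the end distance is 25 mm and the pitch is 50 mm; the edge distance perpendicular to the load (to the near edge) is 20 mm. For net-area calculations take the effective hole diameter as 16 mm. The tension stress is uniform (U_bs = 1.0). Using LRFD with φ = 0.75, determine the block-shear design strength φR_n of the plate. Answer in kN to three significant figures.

420 kN

Shear plane L_v = 25 + 4·50 = 225 mm; A_gv = 225 × 12 = 2700 mm².
A_nv = (225 − 4.5·16) × 12 = 1836 mm².
A_nt = (20 − 0.5·16) × 12 = 144 mm².
0.6 F_u A_nv = 495.7 kN; 0.6 F_y A_gv = 567 kN → shear rupture governs the shear term.
R_n = 495.7 + 1.0 × 450 × 144 / 1000 = 560.5 kN.
Design strength φR_n = 0.75 × 560.5 = 420 kN.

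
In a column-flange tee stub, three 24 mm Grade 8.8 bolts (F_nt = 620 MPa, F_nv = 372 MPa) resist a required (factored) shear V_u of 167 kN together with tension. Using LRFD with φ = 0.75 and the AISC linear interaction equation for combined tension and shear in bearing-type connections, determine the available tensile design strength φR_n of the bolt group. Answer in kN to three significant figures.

A_b = π·24²/4 = 452.4 mm²; f_rv = 167 × 1000 / (3 × 452.4) = 123.1 MPa.
F'_nt = 1.3 F_nt − (F_nt / φF_nv) f_rv = 1.3·620 − (620/(0.75·372))·123.1 = 532.6 MPa, capped at F_nt → F'_nt = 532.6 MPa.
R_n = F'_nt · A_b · n = 532.6 × 452.4 × 3 / 1000 = 722.8 kN.
Design strength φR_n = 0.75 × 722.8 = 542 kN.

542 kN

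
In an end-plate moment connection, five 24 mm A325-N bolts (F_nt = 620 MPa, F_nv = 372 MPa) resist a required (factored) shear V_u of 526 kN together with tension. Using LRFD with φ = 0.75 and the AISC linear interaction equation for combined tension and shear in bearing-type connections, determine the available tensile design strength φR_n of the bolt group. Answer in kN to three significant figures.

491 kN

A_b = π·24²/4 = 452.4 mm²; f_rv = 526 × 1000 / (5 × 452.4) = 232.5 MPa.
F'_nt = 1.3 F_nt − (F_nt / φF_nv) f_rv = 1.3·620 − (620/(0.75·372))·232.5 = 289.2 MPa, capped at F_nt → F'_nt = 289.2 MPa.
R_n = F'_nt · A_b · n = 289.2 × 452.4 × 5 / 1000 = 654.2 kN.
Design strength φR_n = 0.75 × 654.2 = 491 kN.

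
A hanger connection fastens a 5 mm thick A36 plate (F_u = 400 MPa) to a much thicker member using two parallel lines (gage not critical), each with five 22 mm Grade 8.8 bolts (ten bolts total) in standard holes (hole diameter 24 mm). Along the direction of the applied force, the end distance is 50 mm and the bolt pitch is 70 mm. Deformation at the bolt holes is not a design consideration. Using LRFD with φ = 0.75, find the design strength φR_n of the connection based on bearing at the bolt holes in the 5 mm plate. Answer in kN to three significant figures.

963 kN

Per bolt r_n = 1.5 l_c t F_u ≤ 3.0 d t F_u; upper limit = 3.0 × 22 × 5 × 400 / 1000 = 132 kN.
Edge bolt: l_c = 50 − 24/2 = 38 mm → 1.5 × 38 × 5 × 400 / 1000 = 114 → r_n = 114 kN.
Interior bolts: l_c = 70 − 24 = 46 mm → 1.5 × 46 × 5 × 400 / 1000 = 138 → r_n = 132 kN.
R_n = 2 × 114 + 8 × 132 = 1284 kN.
Design strength φR_n = 0.75 × 1284 = 963 kN.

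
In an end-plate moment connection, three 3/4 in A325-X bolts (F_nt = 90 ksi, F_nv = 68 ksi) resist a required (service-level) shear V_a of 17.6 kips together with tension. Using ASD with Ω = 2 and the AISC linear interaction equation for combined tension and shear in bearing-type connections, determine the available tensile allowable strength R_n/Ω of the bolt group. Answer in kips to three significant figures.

A_b = π·0.75²/4 = 0.4418 in²; f_rv = 17.6 / (3 × 0.4418) = 13.28 ksi.
F'_nt = 1.3 F_nt − (Ω F_nt / F_nv) f_rv = 1.3·90 − (2·90/68)·13.28 = 81.85 ksi, capped at F_nt → F'_nt = 81.85 ksi.
R_n = F'_nt · A_b · n = 81.85 × 0.4418 × 3 = 108.5 kips.
Allowable strength R_n/Ω = 108.5 / 2 = 54.2 kips.

54.2 kips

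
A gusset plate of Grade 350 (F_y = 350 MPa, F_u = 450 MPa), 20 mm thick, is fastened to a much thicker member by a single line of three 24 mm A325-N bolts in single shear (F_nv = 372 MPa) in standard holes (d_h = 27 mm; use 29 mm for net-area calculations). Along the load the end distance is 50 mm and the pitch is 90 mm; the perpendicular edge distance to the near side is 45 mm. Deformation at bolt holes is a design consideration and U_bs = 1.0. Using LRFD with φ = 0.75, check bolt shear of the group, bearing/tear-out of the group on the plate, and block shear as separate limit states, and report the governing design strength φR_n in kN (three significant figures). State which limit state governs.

379 kN (bolt shear governs)

Bolt shear: A_b = π·24²/4 = 452.4 mm²; R_n = 372 × 452.4 × 3 × 1 / 1000 = 504.9 kN → 0.75 × 504.9 = 379 kN.
Bearing: edge l_c = 36.5, r_n = 394.2 kN; interior l_c = 63, r_n = 518.4 kN; R_n = 394.2 + 2·518.4 = 1431 kN → 1070 kN.
Block shear: A_gv = 4600, A_nv = 3150, A_nt = 610 mm²; R_n = min(0.6F_uA_nv, 0.6F_yA_gv) + U_bs·F_u·A_nt = 1125 kN → 844 kN.
Bolt shear governs: 379 kN.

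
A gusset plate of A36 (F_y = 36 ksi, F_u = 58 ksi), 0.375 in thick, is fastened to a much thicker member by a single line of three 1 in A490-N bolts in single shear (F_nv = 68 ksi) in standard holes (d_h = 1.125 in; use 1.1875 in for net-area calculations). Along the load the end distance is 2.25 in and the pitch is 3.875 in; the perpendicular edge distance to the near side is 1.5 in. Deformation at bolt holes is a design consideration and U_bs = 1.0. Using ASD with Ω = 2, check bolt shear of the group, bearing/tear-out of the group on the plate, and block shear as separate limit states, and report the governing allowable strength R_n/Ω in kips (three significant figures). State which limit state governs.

Bolt shear: A_b = π·1²/4 = 0.7854 in²; R_n = 68 × 0.7854 × 3 × 1 = 160.2 kips → 160.2 / 2 = 80.1 kips.
Bearing: edge l_c = 1.688, r_n = 44.04 kips; interior l_c = 2.75, r_n = 52.2 kips; R_n = 44.04 + 2·52.2 = 148.4 kips → 74.2 kips.
Block shear: A_gv = 3.75, A_nv = 2.637, A_nt = 0.3398 in²; R_n = min(0.6F_uA_nv, 0.6F_yA_gv) + U_bs·F_u·A_nt = 100.7 kips → 50.4 kips.
Block shear governs: 50.4 kips.

50.4 kips (block shear governs)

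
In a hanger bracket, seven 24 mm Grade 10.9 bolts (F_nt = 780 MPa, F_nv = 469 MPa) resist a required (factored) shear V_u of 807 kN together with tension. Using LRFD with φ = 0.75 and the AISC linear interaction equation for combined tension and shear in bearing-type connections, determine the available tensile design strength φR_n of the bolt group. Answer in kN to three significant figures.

1070 kN

A_b = π·24²/4 = 452.4 mm²; f_rv = 807 × 1000 / (7 × 452.4) = 254.8 MPa.
F'_nt = 1.3 F_nt − (F_nt / φF_nv) f_rv = 1.3·780 − (780/(0.75·469))·254.8 = 448.9 MPa, capped at F_nt → F'_nt = 448.9 MPa.
R_n = F'_nt · A_b · n = 448.9 × 452.4 × 7 / 1000 = 1422 kN.
Design strength φR_n = 0.75 × 1422 = 1070 kN.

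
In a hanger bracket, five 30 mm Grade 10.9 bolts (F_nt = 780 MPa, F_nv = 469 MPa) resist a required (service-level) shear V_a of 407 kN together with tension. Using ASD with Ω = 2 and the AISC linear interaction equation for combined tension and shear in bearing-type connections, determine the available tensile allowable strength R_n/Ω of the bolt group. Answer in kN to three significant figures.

A_b = π·30²/4 = 706.9 mm²; f_rv = 407 × 1000 / (5 × 706.9) = 115.2 MPa.
F'_nt = 1.3 F_nt − (Ω F_nt / F_nv) f_rv = 1.3·780 − (2·780/469)·115.2 = 631 MPa, capped at F_nt → F'_nt = 631 MPa.
R_n = F'_nt · A_b · n = 631 × 706.9 × 5 / 1000 = 2230 kN.
Allowable strength R_n/Ω = 2230 / 2 = 1110 kN.

1110 kN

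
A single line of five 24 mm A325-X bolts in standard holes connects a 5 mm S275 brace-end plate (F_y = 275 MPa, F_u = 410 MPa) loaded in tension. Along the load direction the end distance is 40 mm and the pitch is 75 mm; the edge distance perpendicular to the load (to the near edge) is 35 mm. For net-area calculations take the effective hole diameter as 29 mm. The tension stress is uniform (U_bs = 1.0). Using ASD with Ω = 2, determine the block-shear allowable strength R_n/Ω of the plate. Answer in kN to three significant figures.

150 kN

Shear plane L_v = 40 + 4·75 = 340 mm; A_gv = 340 × 5 = 1700 mm².
A_nv = (340 − 4.5·29) × 5 = 1048 mm².
A_nt = (35 − 0.5·29) × 5 = 102.5 mm².
0.6 F_u A_nv = 257.7 kN; 0.6 F_y A_gv = 280.5 kN → shear rupture governs the shear term.
R_n = 257.7 + 1.0 × 410 × 102.5 / 1000 = 299.7 kN.
Allowable strength R_n/Ω = 299.7 / 2 = 150 kN.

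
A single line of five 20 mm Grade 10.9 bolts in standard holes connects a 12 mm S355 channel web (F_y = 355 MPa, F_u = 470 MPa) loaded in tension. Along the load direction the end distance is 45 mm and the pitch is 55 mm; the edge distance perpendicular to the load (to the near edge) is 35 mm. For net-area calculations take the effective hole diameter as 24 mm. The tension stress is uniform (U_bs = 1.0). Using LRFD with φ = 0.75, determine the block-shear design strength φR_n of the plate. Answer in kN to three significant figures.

496 kN

Shear plane L_v = 45 + 4·55 = 265 mm; A_gv = 265 × 12 = 3180 mm².
A_nv = (265 − 4.5·24) × 12 = 1884 mm².
A_nt = (35 − 0.5·24) × 12 = 276 mm².
0.6 F_u A_nv = 531.3 kN; 0.6 F_y A_gv = 677.3 kN → shear rupture governs the shear term.
R_n = 531.3 + 1.0 × 470 × 276 / 1000 = 661 kN.
Design strength φR_n = 0.75 × 661 = 496 kN.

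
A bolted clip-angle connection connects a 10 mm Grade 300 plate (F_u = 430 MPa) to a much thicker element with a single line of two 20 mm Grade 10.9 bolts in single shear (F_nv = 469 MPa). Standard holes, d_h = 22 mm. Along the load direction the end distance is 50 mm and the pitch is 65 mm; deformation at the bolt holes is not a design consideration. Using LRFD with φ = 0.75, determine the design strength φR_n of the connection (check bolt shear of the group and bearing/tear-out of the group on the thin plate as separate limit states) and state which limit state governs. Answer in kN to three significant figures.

Bolt shear: A_b = π·20²/4 = 314.2 mm²; R_n = 469 × 314.2 × 2 × 1 / 1000 = 294.7 kN → 0.75 × 294.7 = 221 kN.
Bearing (1.5 l_c t F_u ≤ 3.0 d t F_u): upper limit = 3.0·20·10·430 / 1000 = 258 kN.
  Edge l_c = 50 − 22/2 = 39 → r_n = 251.6 kN; interior l_c = 65 − 22 = 43 → r_n = 258 kN.
  R_n,bearing = 1·251.6 + 1·258 = 509.6 kN → 0.75 × 509.6 = 382 kN.
Bolt shear governs: 221 kN.

221 kN (bolt shear governs)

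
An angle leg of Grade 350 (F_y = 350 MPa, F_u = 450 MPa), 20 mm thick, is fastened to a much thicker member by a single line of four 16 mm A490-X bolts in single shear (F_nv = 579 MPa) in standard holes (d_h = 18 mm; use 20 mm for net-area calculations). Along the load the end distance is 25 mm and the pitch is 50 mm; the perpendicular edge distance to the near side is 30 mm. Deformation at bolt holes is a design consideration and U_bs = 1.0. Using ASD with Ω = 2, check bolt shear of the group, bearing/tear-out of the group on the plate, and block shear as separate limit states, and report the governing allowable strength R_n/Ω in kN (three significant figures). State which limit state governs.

Bolt shear: A_b = π·16²/4 = 201.1 mm²; R_n = 579 × 201.1 × 4 × 1 / 1000 = 465.7 kN → 465.7 / 2 = 233 kN.
Bearing: edge l_c = 16, r_n = 172.8 kN; interior l_c = 32, r_n = 345.6 kN; R_n = 172.8 + 3·345.6 = 1210 kN → 605 kN.
Block shear: A_gv = 3500, A_nv = 2100, A_nt = 400 mm²; R_n = min(0.6F_uA_nv, 0.6F_yA_gv) + U_bs·F_u·A_nt = 747 kN → 374 kN.
Bolt shear governs: 233 kN.

233 kN (bolt shear governs)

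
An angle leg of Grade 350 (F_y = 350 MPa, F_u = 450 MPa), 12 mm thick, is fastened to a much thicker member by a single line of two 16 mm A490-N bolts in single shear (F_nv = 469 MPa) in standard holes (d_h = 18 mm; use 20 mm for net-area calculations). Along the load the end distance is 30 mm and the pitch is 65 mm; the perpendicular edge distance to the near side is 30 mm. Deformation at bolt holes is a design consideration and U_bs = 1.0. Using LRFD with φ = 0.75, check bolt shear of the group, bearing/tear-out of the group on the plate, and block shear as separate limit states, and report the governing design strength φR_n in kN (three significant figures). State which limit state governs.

141 kN (bolt shear governs)

Bolt shear: A_b = π·16²/4 = 201.1 mm²; R_n = 469 × 201.1 × 2 × 1 / 1000 = 188.6 kN → 0.75 × 188.6 = 141 kN.
Bearing: edge l_c = 21, r_n = 136.1 kN; interior l_c = 47, r_n = 207.4 kN; R_n = 136.1 + 1·207.4 = 343.4 kN → 258 kN.
Block shear: A_gv = 1140, A_nv = 780, A_nt = 240 mm²; R_n = min(0.6F_uA_nv, 0.6F_yA_gv) + U_bs·F_u·A_nt = 318.6 kN → 239 kN.
Bolt shear governs: 141 kN.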